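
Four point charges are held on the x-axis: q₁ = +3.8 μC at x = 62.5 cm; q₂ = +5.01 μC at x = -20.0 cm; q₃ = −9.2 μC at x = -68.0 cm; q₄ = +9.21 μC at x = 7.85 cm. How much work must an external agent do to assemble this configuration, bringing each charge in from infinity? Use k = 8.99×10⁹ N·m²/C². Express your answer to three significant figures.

The work to assemble the configuration equals its total potential energy, U = Σ kqᵢqⱼ/rᵢⱼ over all pairs.
Pair separations: r₁₂ = 0.825 m, r₁₃ = 1.31 m, r₁₄ = 0.546 m, r₂₃ = 0.480 m, r₂₄ = 0.279 m, r₃₄ = 0.759 m.
Summing all 6 pair terms gives U = 0.164 J.

0.164 J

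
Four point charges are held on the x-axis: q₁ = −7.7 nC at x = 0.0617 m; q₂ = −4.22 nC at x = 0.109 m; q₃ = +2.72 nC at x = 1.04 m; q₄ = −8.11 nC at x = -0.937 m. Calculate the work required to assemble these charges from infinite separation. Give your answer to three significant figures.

The assembly work is the sum of pairwise potential energies, U = Σ_{i<j} kqᵢqⱼ/rᵢⱼ.
Pair separations: r₁₂ = 0.0473 m, r₁₃ = 0.978 m, r₁₄ = 0.999 m, r₂₃ = 0.931 m, r₂₄ = 1.05 m, r₃₄ = 1.98 m.
Summing all 6 pair terms gives U = 6.63×10⁻⁶ J.

6.63×10⁻⁶ J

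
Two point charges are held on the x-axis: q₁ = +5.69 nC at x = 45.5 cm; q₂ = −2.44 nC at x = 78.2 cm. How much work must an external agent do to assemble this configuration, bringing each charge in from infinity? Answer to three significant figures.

-3.82×10⁻⁷ J

The assembly work is the sum of pairwise potential energies, U = Σ_{i<j} kqᵢqⱼ/rᵢⱼ.
Pair separations: r₁₂ = 0.327 m.
U = (-3.82×10⁻⁷) = -3.82×10⁻⁷ J.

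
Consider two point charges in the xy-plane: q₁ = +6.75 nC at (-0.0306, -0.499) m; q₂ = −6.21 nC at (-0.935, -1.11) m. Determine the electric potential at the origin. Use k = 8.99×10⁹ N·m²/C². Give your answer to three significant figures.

The total potential is the scalar sum of each charge's contribution, V = Σ kqᵢ/rᵢ.
Distances from the field point to each charge: r₁ = 0.500 m, r₂ = 1.45 m.
V = k[(6.75×10⁻⁹)/(0.500) + (-6.21×10⁻⁹)/(1.45)] = 82.9 V.

82.9 V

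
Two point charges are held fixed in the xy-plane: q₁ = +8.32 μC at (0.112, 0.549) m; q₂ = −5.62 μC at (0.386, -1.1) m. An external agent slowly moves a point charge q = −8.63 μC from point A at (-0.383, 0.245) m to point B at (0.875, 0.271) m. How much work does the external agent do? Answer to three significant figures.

0.334 J

For quasistatic motion the external work equals the change in potential energy: W_ext = qΔV = q(V_B − V_A).
At A: distances to the source charges are 0.581 m, 1.55 m; V_A = Σ kqᵢ/rᵢ = 9.62×10⁴ V.
At B: distances to the source charges are 0.812 m, 1.46 m; V_B = Σ kqᵢ/rᵢ = 5.74×10⁴ V.
ΔV = V_B − V_A = -3.88×10⁴ V.
W_ext = qΔV = (-8.63×10⁻⁶ C)(-3.88×10⁴ V) = 0.334 J.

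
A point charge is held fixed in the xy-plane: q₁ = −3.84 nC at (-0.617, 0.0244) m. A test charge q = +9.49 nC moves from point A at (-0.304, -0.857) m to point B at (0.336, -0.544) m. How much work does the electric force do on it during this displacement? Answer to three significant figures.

-5.50×10⁻⁸ J

The work done by the electric force is W_field = −ΔU = −q(V_B − V_A) = q(V_A − V_B).
At A: distance to the source charge is 0.935 m; V_A = kq₁/r = -36.9 V.
At B: distance to the source charge is 1.11 m; V_B = kq₁/r = -31.1 V.
ΔV = V_B − V_A = 5.80 V.
W_field = −qΔV = −(9.49×10⁻⁹ C)(5.80 V) = -5.50×10⁻⁸ J.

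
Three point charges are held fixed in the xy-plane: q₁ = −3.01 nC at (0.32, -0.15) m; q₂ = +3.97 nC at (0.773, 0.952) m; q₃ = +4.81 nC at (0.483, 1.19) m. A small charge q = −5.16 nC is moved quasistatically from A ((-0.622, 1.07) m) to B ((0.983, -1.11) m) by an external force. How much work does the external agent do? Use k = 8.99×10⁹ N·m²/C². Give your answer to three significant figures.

For quasistatic motion the external work equals the change in potential energy: W_ext = qΔV = q(V_B − V_A).
At A: distances to the source charges are 1.54 m, 1.40 m, 1.11 m; V_A = Σ kqᵢ/rᵢ = 46.8 V.
At B: distances to the source charges are 1.17 m, 2.07 m, 2.35 m; V_B = Σ kqᵢ/rᵢ = 12.4 V.
ΔV = V_B − V_A = -34.4 V.
W_ext = qΔV = (-5.16×10⁻⁹ C)(-34.4 V) = 1.78×10⁻⁷ J.

1.78×10⁻⁷ J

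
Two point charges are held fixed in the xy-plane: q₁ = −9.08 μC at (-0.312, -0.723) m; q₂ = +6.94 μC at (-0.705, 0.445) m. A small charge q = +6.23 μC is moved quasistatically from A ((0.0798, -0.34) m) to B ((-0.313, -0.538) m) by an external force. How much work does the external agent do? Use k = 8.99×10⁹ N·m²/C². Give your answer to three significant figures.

-1.80 J

For quasistatic motion the external work equals the change in potential energy: W_ext = qΔV = q(V_B − V_A).
At A: distances to the source charges are 0.548 m, 1.11 m; V_A = Σ kqᵢ/rᵢ = -9.28×10⁴ V.
At B: distances to the source charges are 0.185 m, 1.06 m; V_B = Σ kqᵢ/rᵢ = -3.82×10⁵ V.
ΔV = V_B − V_A = -2.89×10⁵ V.
W_ext = qΔV = (6.23×10⁻⁶ C)(-2.89×10⁵ V) = -1.80 J.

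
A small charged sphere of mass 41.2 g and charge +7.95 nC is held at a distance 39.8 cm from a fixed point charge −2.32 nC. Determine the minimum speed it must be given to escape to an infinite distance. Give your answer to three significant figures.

To just escape, total mechanical energy must reach zero at infinity: ½mv²_min + U = 0, so ½mv²_min = −U = |kQq|/r.
|U| = |kQq|/r = (8.99×10⁹ N·m²/C²)(2.32×10⁻⁹)(7.95×10⁻⁹)/(0.398) = 4.17×10⁻⁷ J.
v_min = √(2|U|/m) = √(2·4.17×10⁻⁷/0.0412) = 4.50×10⁻³ m/s.

4.50×10⁻³ m/s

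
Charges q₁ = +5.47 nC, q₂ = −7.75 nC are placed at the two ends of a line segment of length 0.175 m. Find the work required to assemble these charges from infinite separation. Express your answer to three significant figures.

The work to assemble the configuration equals its total potential energy, U = Σ kqᵢqⱼ/rᵢⱼ over all pairs.
The separation is r = 0.175 m.
U = (-2.18×10⁻⁶) = -2.18×10⁻⁶ J.

-2.18×10⁻⁶ J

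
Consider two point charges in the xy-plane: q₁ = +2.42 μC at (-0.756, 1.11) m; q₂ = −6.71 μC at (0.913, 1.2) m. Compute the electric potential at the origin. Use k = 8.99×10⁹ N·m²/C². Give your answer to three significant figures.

-2.38×10⁴ V

The total potential is the scalar sum of each charge's contribution, V = Σ kqᵢ/rᵢ.
Distances from the field point to each charge: r₁ = 1.34 m, r₂ = 1.51 m.
V = k[(2.42×10⁻⁶)/(1.34) + (-6.71×10⁻⁶)/(1.51)] = -2.38×10⁴ V.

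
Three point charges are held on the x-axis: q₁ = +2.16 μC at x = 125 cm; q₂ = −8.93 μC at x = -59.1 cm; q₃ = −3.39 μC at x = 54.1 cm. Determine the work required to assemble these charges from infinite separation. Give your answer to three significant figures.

0.0534 J

The work to assemble the configuration equals its total potential energy, U = Σ kqᵢqⱼ/rᵢⱼ over all pairs.
Pair separations: r₁₂ = 1.84 m, r₁₃ = 0.709 m, r₂₃ = 1.13 m.
U = (-0.0942) + (-0.0928) + (0.240) = 0.0534 J.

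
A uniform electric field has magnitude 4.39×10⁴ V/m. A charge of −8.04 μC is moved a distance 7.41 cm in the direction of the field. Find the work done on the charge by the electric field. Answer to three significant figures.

-0.0262 J

The potential change for a displacement 7.41 cm in the direction of the field is ΔV = −Ed = -3250 V.
W_field = −qΔV = -0.0262 J.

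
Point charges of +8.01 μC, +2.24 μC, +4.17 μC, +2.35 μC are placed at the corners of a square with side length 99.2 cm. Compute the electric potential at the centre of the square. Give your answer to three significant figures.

Electric potential is a scalar, so the contributions from each charge add algebraically: V = Σ kqᵢ/rᵢ.
The distance from each corner to the centre is a√2/2 = 0.701 m.
V = k[(8.01×10⁻⁶)/(0.701) + (2.24×10⁻⁶)/(0.701) + (4.17×10⁻⁶)/(0.701) + (2.35×10⁻⁶)/(0.701)] = 2.15×10⁵ V.

2.15×10⁵ V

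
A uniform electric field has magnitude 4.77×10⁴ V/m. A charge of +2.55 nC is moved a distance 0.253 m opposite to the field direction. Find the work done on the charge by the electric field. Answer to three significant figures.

The potential change for a displacement 0.253 m opposite to the field direction is ΔV = +Ed = 1.21×10⁴ V.
W_field = −qΔV = -3.08×10⁻⁵ J.

-3.08×10⁻⁵ J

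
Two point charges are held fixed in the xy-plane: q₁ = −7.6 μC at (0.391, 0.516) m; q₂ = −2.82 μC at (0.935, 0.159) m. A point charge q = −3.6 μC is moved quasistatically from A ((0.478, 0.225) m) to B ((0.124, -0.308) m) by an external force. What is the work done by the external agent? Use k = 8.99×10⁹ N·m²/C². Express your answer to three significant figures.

For quasistatic motion the external work equals the change in potential energy: W_ext = qΔV = q(V_B − V_A).
At A: distances to the source charges are 0.304 m, 0.462 m; V_A = Σ kqᵢ/rᵢ = -2.80×10⁵ V.
At B: distances to the source charges are 0.866 m, 0.936 m; V_B = Σ kqᵢ/rᵢ = -1.06×10⁵ V.
ΔV = V_B − V_A = 1.74×10⁵ V.
W_ext = qΔV = (-3.60×10⁻⁶ C)(1.74×10⁵ V) = -0.626 J.

-0.626 J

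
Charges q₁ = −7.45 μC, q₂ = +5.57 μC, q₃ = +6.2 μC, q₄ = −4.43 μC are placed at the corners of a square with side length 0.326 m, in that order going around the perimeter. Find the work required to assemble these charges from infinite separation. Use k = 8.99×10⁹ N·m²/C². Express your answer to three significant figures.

-1.42 J

The assembly work is the sum of pairwise potential energies, U = Σ_{i<j} kqᵢqⱼ/rᵢⱼ.
The four side pairs have separation 0.326 m and the two diagonal pairs 0.461 m.
Summing all 6 pair terms gives U = -1.42 J.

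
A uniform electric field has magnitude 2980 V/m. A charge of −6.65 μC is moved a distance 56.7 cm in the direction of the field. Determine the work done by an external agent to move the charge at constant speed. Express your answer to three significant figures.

0.0112 J

The potential change for a displacement 56.7 cm in the direction of the field is ΔV = −Ed = -1690 V.
W_ext = qΔV = 0.0112 J.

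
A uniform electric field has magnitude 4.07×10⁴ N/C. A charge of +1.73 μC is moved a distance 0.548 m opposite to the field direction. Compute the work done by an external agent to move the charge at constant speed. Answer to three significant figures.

The potential change for a displacement 0.548 m opposite to the field direction is ΔV = +Ed = 2.23×10⁴ V.
W_ext = qΔV = 0.0386 J.

0.0386 J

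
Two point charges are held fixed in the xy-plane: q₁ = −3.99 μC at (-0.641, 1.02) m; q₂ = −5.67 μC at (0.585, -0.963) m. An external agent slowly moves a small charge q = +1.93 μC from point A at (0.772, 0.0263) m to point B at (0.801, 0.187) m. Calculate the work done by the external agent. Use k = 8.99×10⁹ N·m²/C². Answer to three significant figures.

0.0121 J

For quasistatic motion the external work equals the change in potential energy: W_ext = qΔV = q(V_B − V_A).
At A: distances to the source charges are 1.73 m, 1.01 m; V_A = Σ kqᵢ/rᵢ = -7.14×10⁴ V.
At B: distances to the source charges are 1.67 m, 1.17 m; V_B = Σ kqᵢ/rᵢ = -6.51×10⁴ V.
ΔV = V_B − V_A = 6290 V.
W_ext = qΔV = (1.93×10⁻⁶ C)(6290 V) = 0.0121 J.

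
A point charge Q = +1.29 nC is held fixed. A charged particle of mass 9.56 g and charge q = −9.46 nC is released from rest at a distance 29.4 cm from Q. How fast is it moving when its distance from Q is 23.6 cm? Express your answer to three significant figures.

4.38×10⁻³ m/s

Only the electrostatic force acts, so mechanical energy is conserved: ½mv² = U₁ − U₂ = kQq(1/r₁ − 1/r₂).
U₁ − U₂ = (8.99×10⁹ N·m²/C²)(1.29×10⁻⁹ C)(-9.46×10⁻⁹ C)(1/0.294 − 1/0.236) = 9.17×10⁻⁸ J.
v = √(2·9.17×10⁻⁸/9.56×10⁻³) = 4.38×10⁻³ m/s.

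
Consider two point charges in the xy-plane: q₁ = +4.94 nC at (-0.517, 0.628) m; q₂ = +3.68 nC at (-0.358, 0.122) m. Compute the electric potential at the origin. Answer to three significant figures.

142 V

Electric potential is a scalar, so the contributions from each charge add algebraically: V = Σ kqᵢ/rᵢ.
Distances from the field point to each charge: r₁ = 0.813 m, r₂ = 0.378 m.
V = k[(4.94×10⁻⁹)/(0.813) + (3.68×10⁻⁹)/(0.378)] = 142 V.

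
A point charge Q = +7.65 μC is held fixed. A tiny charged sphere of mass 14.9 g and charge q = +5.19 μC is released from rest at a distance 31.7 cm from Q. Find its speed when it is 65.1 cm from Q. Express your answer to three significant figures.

Only the electrostatic force acts, so mechanical energy is conserved: ½mv² = U₁ − U₂ = kQq(1/r₁ − 1/r₂).
U₁ − U₂ = (8.99×10⁹ N·m²/C²)(7.65×10⁻⁶ C)(5.19×10⁻⁶ C)(1/0.317 − 1/0.651) = 0.578 J.
v = √(2·0.578/0.0149) = 8.81 m/s.

8.81 m/s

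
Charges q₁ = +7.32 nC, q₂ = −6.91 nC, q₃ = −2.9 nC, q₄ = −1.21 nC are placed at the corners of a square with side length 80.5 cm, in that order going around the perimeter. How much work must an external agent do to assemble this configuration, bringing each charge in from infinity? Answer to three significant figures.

The assembly work is the sum of pairwise potential energies, U = Σ_{i<j} kqᵢqⱼ/rᵢⱼ.
The four side pairs have separation 0.805 m and the two diagonal pairs 1.14 m.
Summing all 6 pair terms gives U = -5.02×10⁻⁷ J.

-5.02×10⁻⁷ J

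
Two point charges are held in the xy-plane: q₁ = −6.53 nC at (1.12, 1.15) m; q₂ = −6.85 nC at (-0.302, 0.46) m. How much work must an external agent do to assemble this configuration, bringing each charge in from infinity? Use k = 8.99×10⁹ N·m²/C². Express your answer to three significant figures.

The work to assemble the configuration equals its total potential energy, U = Σ kqᵢqⱼ/rᵢⱼ over all pairs.
Pair separations: r₁₂ = 1.58 m.
U = (2.54×10⁻⁷) = 2.54×10⁻⁷ J.

2.54×10⁻⁷ J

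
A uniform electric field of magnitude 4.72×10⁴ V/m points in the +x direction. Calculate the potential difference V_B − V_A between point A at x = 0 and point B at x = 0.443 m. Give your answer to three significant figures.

In a uniform field, potential decreases in the direction of E: V_B − V_A = −E·Δx.
V_B − V_A = −(4.72×10⁴ V/m)(0.443 m) = -2.09×10⁴ V.

-2.09×10⁴ V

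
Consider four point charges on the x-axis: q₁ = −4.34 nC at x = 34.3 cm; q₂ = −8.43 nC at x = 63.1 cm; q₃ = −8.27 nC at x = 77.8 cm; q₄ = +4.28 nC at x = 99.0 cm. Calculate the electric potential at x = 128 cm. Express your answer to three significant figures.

-174 V

Electric potential is a scalar, so the contributions from each charge add algebraically: V = Σ kqᵢ/rᵢ.
Distances from the field point to each charge: r₁ = 0.937 m, r₂ = 0.649 m, r₃ = 0.502 m, r₄ = 0.290 m.
V = k[(-4.34×10⁻⁹)/(0.937) + (-8.43×10⁻⁹)/(0.649) + (-8.27×10⁻⁹)/(0.502) + (4.28×10⁻⁹)/(0.290)] = -174 V.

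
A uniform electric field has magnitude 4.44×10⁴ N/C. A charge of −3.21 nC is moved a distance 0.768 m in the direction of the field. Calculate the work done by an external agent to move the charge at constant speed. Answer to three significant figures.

The potential change for a displacement 0.768 m in the direction of the field is ΔV = −Ed = -3.41×10⁴ V.
W_ext = qΔV = 1.09×10⁻⁴ J.

1.09×10⁻⁴ J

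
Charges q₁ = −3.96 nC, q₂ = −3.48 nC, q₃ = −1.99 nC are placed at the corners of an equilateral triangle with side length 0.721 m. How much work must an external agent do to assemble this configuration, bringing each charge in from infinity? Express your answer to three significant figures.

3.56×10⁻⁷ J

The assembly work is the sum of pairwise potential energies, U = Σ_{i<j} kqᵢqⱼ/rᵢⱼ.
All three pair separations equal the side length, 0.721 m.
U = (1.72×10⁻⁷) + (9.83×10⁻⁸) + (8.63×10⁻⁸) = 3.56×10⁻⁷ J.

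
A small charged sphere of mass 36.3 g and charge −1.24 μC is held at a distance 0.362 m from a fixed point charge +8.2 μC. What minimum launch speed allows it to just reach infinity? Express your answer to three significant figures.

To just escape, total mechanical energy must reach zero at infinity: ½mv²_min + U = 0, so ½mv²_min = −U = |kQq|/r.
|U| = |kQq|/r = (8.99×10⁹ N·m²/C²)(8.20×10⁻⁶)(1.24×10⁻⁶)/(0.362) = 0.253 J.
v_min = √(2|U|/m) = √(2·0.253/0.0363) = 3.73 m/s.

3.73 m/s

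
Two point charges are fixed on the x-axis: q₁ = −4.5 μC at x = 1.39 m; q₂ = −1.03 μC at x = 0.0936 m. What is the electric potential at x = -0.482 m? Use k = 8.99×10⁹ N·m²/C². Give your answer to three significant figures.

-3.77×10⁴ V

Electric potential is a scalar, so the contributions from each charge add algebraically: V = Σ kqᵢ/rᵢ.
Distances from the field point to each charge: r₁ = 1.87 m, r₂ = 0.576 m.
V = k[(-4.50×10⁻⁶)/(1.87) + (-1.03×10⁻⁶)/(0.576)] = -3.77×10⁴ V.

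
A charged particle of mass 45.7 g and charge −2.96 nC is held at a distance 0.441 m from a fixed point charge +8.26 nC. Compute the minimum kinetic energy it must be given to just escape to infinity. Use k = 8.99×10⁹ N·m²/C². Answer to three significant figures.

4.98×10⁻⁷ J

To just escape, total mechanical energy must reach zero at infinity: ½mv²_min + U = 0, so ½mv²_min = −U = |kQq|/r.
|U| = |kQq|/r = (8.99×10⁹ N·m²/C²)(8.26×10⁻⁹)(2.96×10⁻⁹)/(0.441) = 4.98×10⁻⁷ J.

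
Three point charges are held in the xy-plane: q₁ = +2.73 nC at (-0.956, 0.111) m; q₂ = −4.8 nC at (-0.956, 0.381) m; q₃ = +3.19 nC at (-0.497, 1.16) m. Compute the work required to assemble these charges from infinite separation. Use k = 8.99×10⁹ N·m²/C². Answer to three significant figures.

The assembly work is the sum of pairwise potential energies, U = Σ_{i<j} kqᵢqⱼ/rᵢⱼ.
Pair separations: r₁₂ = 0.270 m, r₁₃ = 1.15 m, r₂₃ = 0.904 m.
U = (-4.36×10⁻⁷) + (6.84×10⁻⁸) + (-1.52×10⁻⁷) = -5.20×10⁻⁷ J.

-5.20×10⁻⁷ J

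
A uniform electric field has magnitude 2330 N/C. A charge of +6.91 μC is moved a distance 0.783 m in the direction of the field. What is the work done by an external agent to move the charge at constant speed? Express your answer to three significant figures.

-0.0126 J

The potential change for a displacement 0.783 m in the direction of the field is ΔV = −Ed = -1820 V.
W_ext = qΔV = -0.0126 J.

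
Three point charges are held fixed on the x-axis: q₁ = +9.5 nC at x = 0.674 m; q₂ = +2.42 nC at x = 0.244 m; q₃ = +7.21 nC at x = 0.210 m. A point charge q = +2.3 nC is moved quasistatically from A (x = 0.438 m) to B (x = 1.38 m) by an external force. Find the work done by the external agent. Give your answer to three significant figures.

For quasistatic motion the external work equals the change in potential energy: W_ext = qΔV = q(V_B − V_A).
At A: distances to the source charges are 0.236 m, 0.194 m, 0.228 m; V_A = Σ kqᵢ/rᵢ = 758 V.
At B: distances to the source charges are 0.706 m, 1.14 m, 1.17 m; V_B = Σ kqᵢ/rᵢ = 196 V.
ΔV = V_B − V_A = -563 V.
W_ext = qΔV = (2.30×10⁻⁹ C)(-563 V) = -1.29×10⁻⁶ J.

-1.29×10⁻⁶ J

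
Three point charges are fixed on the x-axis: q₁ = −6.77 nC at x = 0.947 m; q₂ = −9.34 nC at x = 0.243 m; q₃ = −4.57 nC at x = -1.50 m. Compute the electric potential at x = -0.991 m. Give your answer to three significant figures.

Electric potential is a scalar, so the contributions from each charge add algebraically: V = Σ kqᵢ/rᵢ.
Distances from the field point to each charge: r₁ = 1.94 m, r₂ = 1.23 m, r₃ = 0.509 m.
V = k[(-6.77×10⁻⁹)/(1.94) + (-9.34×10⁻⁹)/(1.23) + (-4.57×10⁻⁹)/(0.509)] = -180 V.

-180 V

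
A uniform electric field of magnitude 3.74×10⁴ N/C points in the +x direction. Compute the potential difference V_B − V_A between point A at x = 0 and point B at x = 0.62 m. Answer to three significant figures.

In a uniform field, potential decreases in the direction of E: V_B − V_A = −E·Δx.
V_B − V_A = −(3.74×10⁴ V/m)(0.620 m) = -2.32×10⁴ V.

-2.32×10⁴ V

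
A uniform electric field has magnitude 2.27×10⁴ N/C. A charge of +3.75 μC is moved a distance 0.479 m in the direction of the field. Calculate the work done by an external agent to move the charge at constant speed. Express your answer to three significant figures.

The potential change for a displacement 0.479 m in the direction of the field is ΔV = −Ed = -1.09×10⁴ V.
W_ext = qΔV = -0.0408 J.

-0.0408 J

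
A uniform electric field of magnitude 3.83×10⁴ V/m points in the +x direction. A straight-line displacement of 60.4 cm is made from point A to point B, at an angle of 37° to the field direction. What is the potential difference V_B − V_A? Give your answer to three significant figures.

-1.85×10⁴ V

Only the component of displacement along E changes the potential: ΔV = −E·d·cosθ.
ΔV = −(3.83×10⁴ V/m)(0.604 m)cos37° = -1.85×10⁴ V.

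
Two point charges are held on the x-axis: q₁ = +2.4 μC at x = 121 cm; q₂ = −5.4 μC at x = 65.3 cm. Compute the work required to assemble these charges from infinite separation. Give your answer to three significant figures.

The work to assemble the configuration equals its total potential energy, U = Σ kqᵢqⱼ/rᵢⱼ over all pairs.
Pair separations: r₁₂ = 0.557 m.
U = (-0.209) = -0.209 J.

-0.209 J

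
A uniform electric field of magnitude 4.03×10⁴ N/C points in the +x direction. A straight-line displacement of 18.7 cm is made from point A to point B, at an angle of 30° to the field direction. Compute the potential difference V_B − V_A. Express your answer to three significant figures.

-6530 V

Only the component of displacement along E changes the potential: ΔV = −E·d·cosθ.
ΔV = −(4.03×10⁴ V/m)(0.187 m)cos30° = -6530 V.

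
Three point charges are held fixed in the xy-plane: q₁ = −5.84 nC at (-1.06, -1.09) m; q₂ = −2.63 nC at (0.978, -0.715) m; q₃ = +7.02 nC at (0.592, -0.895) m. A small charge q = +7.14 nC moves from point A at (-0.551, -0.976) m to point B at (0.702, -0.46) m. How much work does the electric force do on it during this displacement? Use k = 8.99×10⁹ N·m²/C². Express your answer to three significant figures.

-7.89×10⁻⁷ J

The work done by the electric force is W_field = −ΔU = −q(V_B − V_A) = q(V_A − V_B).
At A: distances to the source charges are 0.522 m, 1.55 m, 1.15 m; V_A = Σ kqᵢ/rᵢ = -60.8 V.
At B: distances to the source charges are 1.87 m, 0.376 m, 0.449 m; V_B = Σ kqᵢ/rᵢ = 49.7 V.
ΔV = V_B − V_A = 110 V.
W_field = −qΔV = −(7.14×10⁻⁹ C)(110 V) = -7.89×10⁻⁷ J.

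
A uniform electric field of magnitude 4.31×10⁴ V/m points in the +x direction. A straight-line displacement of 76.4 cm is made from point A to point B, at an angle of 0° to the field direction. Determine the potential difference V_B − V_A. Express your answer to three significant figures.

-3.29×10⁴ V

Only the component of displacement along E changes the potential: ΔV = −E·d·cosθ.
ΔV = −(4.31×10⁴ V/m)(0.764 m)cos0° = -3.29×10⁴ V.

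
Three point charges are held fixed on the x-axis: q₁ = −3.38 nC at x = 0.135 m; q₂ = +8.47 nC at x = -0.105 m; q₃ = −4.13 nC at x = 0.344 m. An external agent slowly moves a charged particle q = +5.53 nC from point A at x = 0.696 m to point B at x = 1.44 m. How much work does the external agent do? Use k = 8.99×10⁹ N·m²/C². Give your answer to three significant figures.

For quasistatic motion the external work equals the change in potential energy: W_ext = qΔV = q(V_B − V_A).
At A: distances to the source charges are 0.561 m, 0.801 m, 0.352 m; V_A = Σ kqᵢ/rᵢ = -64.6 V.
At B: distances to the source charges are 1.30 m, 1.54 m, 1.10 m; V_B = Σ kqᵢ/rᵢ = -7.88 V.
ΔV = V_B − V_A = 56.7 V.
W_ext = qΔV = (5.53×10⁻⁹ C)(56.7 V) = 3.14×10⁻⁷ J.

3.14×10⁻⁷ J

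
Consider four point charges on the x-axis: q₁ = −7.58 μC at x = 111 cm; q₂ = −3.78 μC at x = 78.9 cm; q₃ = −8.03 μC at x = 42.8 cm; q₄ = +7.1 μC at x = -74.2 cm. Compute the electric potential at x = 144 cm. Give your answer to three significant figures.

-3.01×10⁵ V

The total potential is the scalar sum of each charge's contribution, V = Σ kqᵢ/rᵢ.
Distances from the field point to each charge: r₁ = 0.330 m, r₂ = 0.651 m, r₃ = 1.01 m, r₄ = 2.18 m.
V = k[(-7.58×10⁻⁶)/(0.330) + (-3.78×10⁻⁶)/(0.651) + (-8.03×10⁻⁶)/(1.01) + (7.10×10⁻⁶)/(2.18)] = -3.01×10⁵ V.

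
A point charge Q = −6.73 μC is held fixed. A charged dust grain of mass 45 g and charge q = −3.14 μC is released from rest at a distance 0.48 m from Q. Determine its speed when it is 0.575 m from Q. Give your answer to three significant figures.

Only the electrostatic force acts, so mechanical energy is conserved: ½mv² = U₁ − U₂ = kQq(1/r₁ − 1/r₂).
U₁ − U₂ = (8.99×10⁹ N·m²/C²)(-6.73×10⁻⁶ C)(-3.14×10⁻⁶ C)(1/0.480 − 1/0.575) = 0.0654 J.
v = √(2·0.0654/0.0450) = 1.70 m/s.

1.70 m/s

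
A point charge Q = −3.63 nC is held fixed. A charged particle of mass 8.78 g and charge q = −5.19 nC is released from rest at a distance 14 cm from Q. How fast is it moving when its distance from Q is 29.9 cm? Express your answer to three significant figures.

Only the electrostatic force acts, so mechanical energy is conserved: ½mv² = U₁ − U₂ = kQq(1/r₁ − 1/r₂).
U₁ − U₂ = (8.99×10⁹ N·m²/C²)(-3.63×10⁻⁹ C)(-5.19×10⁻⁹ C)(1/0.140 − 1/0.299) = 6.43×10⁻⁷ J.
v = √(2·6.43×10⁻⁷/8.78×10⁻³) = 0.0121 m/s.

0.0121 m/s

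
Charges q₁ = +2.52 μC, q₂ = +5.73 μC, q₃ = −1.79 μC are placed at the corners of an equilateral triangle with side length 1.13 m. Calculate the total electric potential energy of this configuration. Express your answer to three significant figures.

The work to assemble the configuration equals its total potential energy, U = Σ kqᵢqⱼ/rᵢⱼ over all pairs.
All three pair separations equal the side length, 1.13 m.
U = (0.115) + (-0.0359) + (-0.0816) = -2.61×10⁻³ J.

-2.61×10⁻³ J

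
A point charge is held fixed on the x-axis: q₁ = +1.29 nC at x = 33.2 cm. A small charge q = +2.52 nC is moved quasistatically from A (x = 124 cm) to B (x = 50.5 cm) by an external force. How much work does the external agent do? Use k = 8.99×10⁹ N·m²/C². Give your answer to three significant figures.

1.37×10⁻⁷ J

For quasistatic motion the external work equals the change in potential energy: W_ext = qΔV = q(V_B − V_A).
At A: distance to the source charge is 0.908 m; V_A = kq₁/r = 12.8 V.
At B: distance to the source charge is 0.173 m; V_B = kq₁/r = 67.0 V.
ΔV = V_B − V_A = 54.3 V.
W_ext = qΔV = (2.52×10⁻⁹ C)(54.3 V) = 1.37×10⁻⁷ J.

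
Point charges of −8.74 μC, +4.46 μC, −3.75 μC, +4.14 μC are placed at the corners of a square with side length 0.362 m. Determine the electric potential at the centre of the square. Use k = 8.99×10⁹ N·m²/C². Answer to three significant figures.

Electric potential is a scalar, so the contributions from each charge add algebraically: V = Σ kqᵢ/rᵢ.
The distance from each corner to the centre is a√2/2 = 0.256 m.
V = k[(-8.74×10⁻⁶)/(0.256) + (4.46×10⁻⁶)/(0.256) + (-3.75×10⁻⁶)/(0.256) + (4.14×10⁻⁶)/(0.256)] = -1.37×10⁵ V.

-1.37×10⁵ V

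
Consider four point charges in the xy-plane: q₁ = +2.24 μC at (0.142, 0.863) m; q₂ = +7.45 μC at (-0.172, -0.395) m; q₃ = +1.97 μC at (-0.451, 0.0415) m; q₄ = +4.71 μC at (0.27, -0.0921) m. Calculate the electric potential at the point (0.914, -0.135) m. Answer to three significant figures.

The total potential is the scalar sum of each charge's contribution, V = Σ kqᵢ/rᵢ.
Distances from the field point to each charge: r₁ = 1.26 m, r₂ = 1.12 m, r₃ = 1.38 m, r₄ = 0.645 m.
V = k[(2.24×10⁻⁶)/(1.26) + (7.45×10⁻⁶)/(1.12) + (1.97×10⁻⁶)/(1.38) + (4.71×10⁻⁶)/(0.645)] = 1.54×10⁵ V.

1.54×10⁵ V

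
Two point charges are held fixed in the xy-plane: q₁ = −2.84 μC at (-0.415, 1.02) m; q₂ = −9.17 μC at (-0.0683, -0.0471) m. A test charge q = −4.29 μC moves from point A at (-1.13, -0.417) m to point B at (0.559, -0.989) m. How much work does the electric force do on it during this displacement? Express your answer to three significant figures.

0.0212 J

The work done by the electric force is W_field = −ΔU = −q(V_B − V_A) = q(V_A − V_B).
At A: distances to the source charges are 1.61 m, 1.12 m; V_A = Σ kqᵢ/rᵢ = -8.92×10⁴ V.
At B: distances to the source charges are 2.23 m, 1.13 m; V_B = Σ kqᵢ/rᵢ = -8.43×10⁴ V.
ΔV = V_B − V_A = 4950 V.
W_field = −qΔV = −(-4.29×10⁻⁶ C)(4950 V) = 0.0212 J.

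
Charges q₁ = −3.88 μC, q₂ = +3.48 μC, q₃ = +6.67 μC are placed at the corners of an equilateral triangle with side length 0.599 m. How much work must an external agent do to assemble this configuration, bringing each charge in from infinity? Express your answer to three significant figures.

The work to assemble the configuration equals its total potential energy, U = Σ kqᵢqⱼ/rᵢⱼ over all pairs.
All three pair separations equal the side length, 0.599 m.
U = (-0.203) + (-0.388) + (0.348) = -0.243 J.

-0.243 J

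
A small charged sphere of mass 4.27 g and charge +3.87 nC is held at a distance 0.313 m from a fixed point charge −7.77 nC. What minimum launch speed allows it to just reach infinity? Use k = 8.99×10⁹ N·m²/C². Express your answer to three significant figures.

0.0201 m/s

To just escape, total mechanical energy must reach zero at infinity: ½mv²_min + U = 0, so ½mv²_min = −U = |kQq|/r.
|U| = |kQq|/r = (8.99×10⁹ N·m²/C²)(7.77×10⁻⁹)(3.87×10⁻⁹)/(0.313) = 8.64×10⁻⁷ J.
v_min = √(2|U|/m) = √(2·8.64×10⁻⁷/4.27×10⁻³) = 0.0201 m/s.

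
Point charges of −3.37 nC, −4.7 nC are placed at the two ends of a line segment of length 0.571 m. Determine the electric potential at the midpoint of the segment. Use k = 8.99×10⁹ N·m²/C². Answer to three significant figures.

The total potential is the scalar sum of each charge's contribution, V = Σ kqᵢ/rᵢ.
Each charge is 0.285 m from the midpoint.
V = k[(-3.37×10⁻⁹)/(0.285) + (-4.70×10⁻⁹)/(0.285)] = -254 V.

-254 V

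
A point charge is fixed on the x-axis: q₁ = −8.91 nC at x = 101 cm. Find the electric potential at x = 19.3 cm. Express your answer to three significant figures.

The total potential is the scalar sum of each charge's contribution, V = Σ kqᵢ/rᵢ.
V = k[(-8.91×10⁻⁹)/(0.817)] = -98.0 V.

-98.0 V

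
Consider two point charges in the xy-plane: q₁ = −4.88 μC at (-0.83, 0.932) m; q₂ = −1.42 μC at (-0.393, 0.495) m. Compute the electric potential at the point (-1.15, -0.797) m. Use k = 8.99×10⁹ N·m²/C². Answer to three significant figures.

-3.35×10⁴ V

Electric potential is a scalar, so the contributions from each charge add algebraically: V = Σ kqᵢ/rᵢ.
Distances from the field point to each charge: r₁ = 1.76 m, r₂ = 1.50 m.
V = k[(-4.88×10⁻⁶)/(1.76) + (-1.42×10⁻⁶)/(1.50)] = -3.35×10⁴ V.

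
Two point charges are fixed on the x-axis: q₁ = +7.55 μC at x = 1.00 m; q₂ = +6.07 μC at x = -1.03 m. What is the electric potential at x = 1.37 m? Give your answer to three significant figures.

The total potential is the scalar sum of each charge's contribution, V = Σ kqᵢ/rᵢ.
Distances from the field point to each charge: r₁ = 0.370 m, r₂ = 2.40 m.
V = k[(7.55×10⁻⁶)/(0.370) + (6.07×10⁻⁶)/(2.40)] = 2.06×10⁵ V.

2.06×10⁵ V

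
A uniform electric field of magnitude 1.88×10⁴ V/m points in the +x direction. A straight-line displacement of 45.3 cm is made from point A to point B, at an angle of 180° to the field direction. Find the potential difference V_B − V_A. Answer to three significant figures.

Only the component of displacement along E changes the potential: ΔV = −E·d·cosθ.
ΔV = −(1.88×10⁴ V/m)(0.453 m)cos180° = 8520 V.

8520 V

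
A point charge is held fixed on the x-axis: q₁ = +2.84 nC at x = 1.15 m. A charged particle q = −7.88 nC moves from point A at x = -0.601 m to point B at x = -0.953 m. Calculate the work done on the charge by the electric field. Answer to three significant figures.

The work done by the electric force is W_field = −ΔU = −q(V_B − V_A) = q(V_A − V_B).
At A: distance to the source charge is 1.75 m; V_A = kq₁/r = 14.6 V.
At B: distance to the source charge is 2.10 m; V_B = kq₁/r = 12.1 V.
ΔV = V_B − V_A = -2.44 V.
W_field = −qΔV = −(-7.88×10⁻⁹ C)(-2.44 V) = -1.92×10⁻⁸ J.

-1.92×10⁻⁸ J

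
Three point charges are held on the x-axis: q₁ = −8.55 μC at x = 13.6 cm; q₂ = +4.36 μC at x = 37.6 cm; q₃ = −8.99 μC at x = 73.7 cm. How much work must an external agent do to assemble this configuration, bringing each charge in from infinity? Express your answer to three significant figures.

The assembly work is the sum of pairwise potential energies, U = Σ_{i<j} kqᵢqⱼ/rᵢⱼ.
Pair separations: r₁₂ = 0.240 m, r₁₃ = 0.601 m, r₂₃ = 0.361 m.
U = (-1.40) + (1.15) + (-0.976) = -1.22 J.

-1.22 J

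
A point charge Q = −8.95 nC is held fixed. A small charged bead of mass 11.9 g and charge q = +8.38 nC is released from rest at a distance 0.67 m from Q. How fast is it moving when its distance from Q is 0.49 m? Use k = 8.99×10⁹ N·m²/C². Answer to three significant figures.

7.88×10⁻³ m/s

Only the electrostatic force acts, so mechanical energy is conserved: ½mv² = U₁ − U₂ = kQq(1/r₁ − 1/r₂).
U₁ − U₂ = (8.99×10⁹ N·m²/C²)(-8.95×10⁻⁹ C)(8.38×10⁻⁹ C)(1/0.670 − 1/0.490) = 3.70×10⁻⁷ J.
v = √(2·3.70×10⁻⁷/0.0119) = 7.88×10⁻³ m/s.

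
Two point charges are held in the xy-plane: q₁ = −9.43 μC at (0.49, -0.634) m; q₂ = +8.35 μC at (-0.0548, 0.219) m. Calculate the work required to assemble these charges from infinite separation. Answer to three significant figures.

-0.699 J

The assembly work is the sum of pairwise potential energies, U = Σ_{i<j} kqᵢqⱼ/rᵢⱼ.
Pair separations: r₁₂ = 1.01 m.
U = (-0.699) = -0.699 J.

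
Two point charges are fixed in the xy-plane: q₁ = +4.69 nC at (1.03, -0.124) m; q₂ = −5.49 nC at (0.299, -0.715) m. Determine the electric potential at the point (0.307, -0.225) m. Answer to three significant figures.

-43.0 V

The total potential is the scalar sum of each charge's contribution, V = Σ kqᵢ/rᵢ.
Distances from the field point to each charge: r₁ = 0.730 m, r₂ = 0.490 m.
V = k[(4.69×10⁻⁹)/(0.730) + (-5.49×10⁻⁹)/(0.490)] = -43.0 V.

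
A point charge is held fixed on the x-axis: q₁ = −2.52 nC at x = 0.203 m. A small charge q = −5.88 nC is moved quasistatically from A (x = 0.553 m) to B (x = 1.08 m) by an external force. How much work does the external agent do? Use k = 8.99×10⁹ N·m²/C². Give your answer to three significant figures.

-2.29×10⁻⁷ J

For quasistatic motion the external work equals the change in potential energy: W_ext = qΔV = q(V_B − V_A).
At A: distance to the source charge is 0.350 m; V_A = kq₁/r = -64.7 V.
At B: distance to the source charge is 0.877 m; V_B = kq₁/r = -25.8 V.
ΔV = V_B − V_A = 38.9 V.
W_ext = qΔV = (-5.88×10⁻⁹ C)(38.9 V) = -2.29×10⁻⁷ J.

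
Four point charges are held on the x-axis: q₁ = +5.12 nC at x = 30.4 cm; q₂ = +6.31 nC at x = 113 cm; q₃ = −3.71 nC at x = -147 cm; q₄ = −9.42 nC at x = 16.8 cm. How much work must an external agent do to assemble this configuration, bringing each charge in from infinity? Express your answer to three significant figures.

-3.38×10⁻⁶ J

The assembly work is the sum of pairwise potential energies, U = Σ_{i<j} kqᵢqⱼ/rᵢⱼ.
Pair separations: r₁₂ = 0.826 m, r₁₃ = 1.77 m, r₁₄ = 0.136 m, r₂₃ = 2.60 m, r₂₄ = 0.962 m, r₃₄ = 1.64 m.
Summing all 6 pair terms gives U = -3.38×10⁻⁶ J.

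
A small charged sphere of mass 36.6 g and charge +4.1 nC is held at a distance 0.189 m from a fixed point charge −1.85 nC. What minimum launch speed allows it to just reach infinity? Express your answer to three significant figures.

4.44×10⁻³ m/s

To just escape, total mechanical energy must reach zero at infinity: ½mv²_min + U = 0, so ½mv²_min = −U = |kQq|/r.
|U| = |kQq|/r = (8.99×10⁹ N·m²/C²)(1.85×10⁻⁹)(4.10×10⁻⁹)/(0.189) = 3.61×10⁻⁷ J.
v_min = √(2|U|/m) = √(2·3.61×10⁻⁷/0.0366) = 4.44×10⁻³ m/s.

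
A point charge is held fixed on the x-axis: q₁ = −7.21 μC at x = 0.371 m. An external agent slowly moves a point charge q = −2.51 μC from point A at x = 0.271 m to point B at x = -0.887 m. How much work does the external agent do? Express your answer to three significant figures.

For quasistatic motion the external work equals the change in potential energy: W_ext = qΔV = q(V_B − V_A).
At A: distance to the source charge is 0.100 m; V_A = kq₁/r = -6.48×10⁵ V.
At B: distance to the source charge is 1.26 m; V_B = kq₁/r = -5.15×10⁴ V.
ΔV = V_B − V_A = 5.97×10⁵ V.
W_ext = qΔV = (-2.51×10⁻⁶ C)(5.97×10⁵ V) = -1.50 J.

-1.50 J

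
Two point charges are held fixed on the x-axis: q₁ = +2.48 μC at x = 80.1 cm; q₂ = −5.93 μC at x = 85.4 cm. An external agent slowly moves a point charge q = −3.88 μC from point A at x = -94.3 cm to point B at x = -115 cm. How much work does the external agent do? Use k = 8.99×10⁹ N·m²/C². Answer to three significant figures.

-6.63×10⁻³ J

For quasistatic motion the external work equals the change in potential energy: W_ext = qΔV = q(V_B − V_A).
At A: distances to the source charges are 1.74 m, 1.80 m; V_A = Σ kqᵢ/rᵢ = -1.69×10⁴ V.
At B: distances to the source charges are 1.95 m, 2.00 m; V_B = Σ kqᵢ/rᵢ = -1.52×10⁴ V.
ΔV = V_B − V_A = 1710 V.
W_ext = qΔV = (-3.88×10⁻⁶ C)(1710 V) = -6.63×10⁻³ J.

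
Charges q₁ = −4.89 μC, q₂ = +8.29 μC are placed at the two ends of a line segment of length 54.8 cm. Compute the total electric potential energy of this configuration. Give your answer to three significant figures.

-0.665 J

The work to assemble the configuration equals its total potential energy, U = Σ kqᵢqⱼ/rᵢⱼ over all pairs.
The separation is r = 0.548 m.
U = (-0.665) = -0.665 J.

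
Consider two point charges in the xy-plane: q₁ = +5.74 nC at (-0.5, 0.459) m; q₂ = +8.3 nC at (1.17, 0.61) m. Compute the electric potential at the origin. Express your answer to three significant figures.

133 V

The total potential is the scalar sum of each charge's contribution, V = Σ kqᵢ/rᵢ.
Distances from the field point to each charge: r₁ = 0.679 m, r₂ = 1.32 m.
V = k[(5.74×10⁻⁹)/(0.679) + (8.30×10⁻⁹)/(1.32)] = 133 V.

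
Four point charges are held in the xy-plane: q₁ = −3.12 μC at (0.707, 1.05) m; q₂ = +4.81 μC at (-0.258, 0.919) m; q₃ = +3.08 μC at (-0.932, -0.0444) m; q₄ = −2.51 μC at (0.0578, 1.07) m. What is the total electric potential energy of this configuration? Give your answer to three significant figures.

-0.317 J

The work to assemble the configuration equals its total potential energy, U = Σ kqᵢqⱼ/rᵢⱼ over all pairs.
Pair separations: r₁₂ = 0.974 m, r₁₃ = 1.97 m, r₁₄ = 0.650 m, r₂₃ = 1.18 m, r₂₄ = 0.350 m, r₃₄ = 1.49 m.
Summing all 6 pair terms gives U = -0.317 J.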